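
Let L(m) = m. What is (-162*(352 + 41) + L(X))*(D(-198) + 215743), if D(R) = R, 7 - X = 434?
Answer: -13814925685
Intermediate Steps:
X = -427 (X = 7 - 1*434 = 7 - 434 = -427)
(-162*(352 + 41) + L(X))*(D(-198) + 215743) = (-162*(352 + 41) - 427)*(-198 + 215743) = (-162*393 - 427)*215545 = (-63666 - 427)*215545 = -64093*215545 = -13814925685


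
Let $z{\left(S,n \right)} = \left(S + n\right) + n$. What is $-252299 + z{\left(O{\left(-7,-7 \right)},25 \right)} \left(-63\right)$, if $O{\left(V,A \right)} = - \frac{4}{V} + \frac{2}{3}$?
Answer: $-255527$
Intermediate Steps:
$O{\left(V,A \right)} = \frac{2}{3} - \frac{4}{V}$ ($O{\left(V,A \right)} = - \frac{4}{V} + 2 \cdot \frac{1}{3} = - \frac{4}{V} + \frac{2}{3} = \frac{2}{3} - \frac{4}{V}$)
$z{\left(S,n \right)} = S + 2 n$
$-252299 + z{\left(O{\left(-7,-7 \right)},25 \right)} \left(-63\right) = -252299 + \left(\left(\frac{2}{3} - \frac{4}{-7}\right) + 2 \cdot 25\right) \left(-63\right) = -252299 + \left(\left(\frac{2}{3} - - \frac{4}{7}\right) + 50\right) \left(-63\right) = -252299 + \left(\left(\frac{2}{3} + \frac{4}{7}\right) + 50\right) \left(-63\right) = -252299 + \left(\frac{26}{21} + 50\right) \left(-63\right) = -252299 + \frac{1076}{21} \left(-63\right) = -252299 - 3228 = -255527$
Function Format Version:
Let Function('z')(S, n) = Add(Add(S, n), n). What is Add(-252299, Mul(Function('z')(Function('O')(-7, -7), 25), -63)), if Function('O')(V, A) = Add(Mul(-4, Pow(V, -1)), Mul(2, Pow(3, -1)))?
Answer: -255527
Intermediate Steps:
Function('O')(V, A) = Add(Rational(2, 3), Mul(-4, Pow(V, -1))) (Function('O')(V, A) = Add(Mul(-4, Pow(V, -1)), Mul(2, Rational(1, 3))) = Add(Mul(-4, Pow(V, -1)), Rational(2, 3)) = Add(Rational(2, 3), Mul(-4, Pow(V, -1))))
Function('z')(S, n) = Add(S, Mul(2, n))
Add(-252299, Mul(Function('z')(Function('O')(-7, -7), 25), -63)) = Add(-252299, Mul(Add(Add(Rational(2, 3), Mul(-4, Pow(-7, -1))), Mul(2, 25)), -63)) = Add(-252299, Mul(Add(Add(Rational(2, 3), Mul(-4, Rational(-1, 7))), 50), -63)) = Add(-252299, Mul(Add(Add(Rational(2, 3), Rational(4, 7)), 50), -63)) = Add(-252299, Mul(Add(Rational(26, 21), 50), -63)) = Add(-252299, Mul(Rational(1076, 21), -63)) = Add(-252299, -3228) = -255527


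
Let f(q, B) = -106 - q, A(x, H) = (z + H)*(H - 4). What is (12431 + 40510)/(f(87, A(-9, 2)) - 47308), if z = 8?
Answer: -52941/47501 ≈ -1.1145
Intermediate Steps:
A(x, H) = (-4 + H)*(8 + H) (A(x, H) = (8 + H)*(H - 4) = (8 + H)*(-4 + H) = (-4 + H)*(8 + H))
(12431 + 40510)/(f(87, A(-9, 2)) - 47308) = (12431 + 40510)/((-106 - 1*87) - 47308) = 52941/((-106 - 87) - 47308) = 52941/(-193 - 47308) = 52941/(-47501) = 52941*(-1/47501) = -52941/47501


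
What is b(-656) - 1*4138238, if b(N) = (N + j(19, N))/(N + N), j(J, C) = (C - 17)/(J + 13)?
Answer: -173739762527/41984 ≈ -4.1382e+6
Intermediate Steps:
j(J, C) = (-17 + C)/(13 + J)
b(N) = (-17/32 + 33*N/32)/(2*N) (b(N) = (N + (-17 + N)/(13 + 19))/(N + N) = (N + (-17 + N)/32)/((2*N)) = (N + (-17 + N)/32)*(1/(2*N)) = (N + (-17/32 + N/32))*(1/(2*N)) = (-17/32 + 33*N/32)*(1/(2*N)) = (-17/32 + 33*N/32)/(2*N))
b(-656) - 1*4138238 = (1/64)*(-17 + 33*(-656))/(-656) - 1*4138238 = (1/64)*(-1/656)*(-17 - 21648) - 4138238 = (1/64)*(-1/656)*(-21665) - 4138238 = 21665/41984 - 4138238 = -173739762527/41984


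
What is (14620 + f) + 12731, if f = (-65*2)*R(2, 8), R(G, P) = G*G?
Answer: 26831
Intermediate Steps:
R(G, P) = G²
f = -520 (f = -65*2*2² = -130*4 = -520)
(14620 + f) + 12731 = (14620 - 520) + 12731 = 14100 + 12731 = 26831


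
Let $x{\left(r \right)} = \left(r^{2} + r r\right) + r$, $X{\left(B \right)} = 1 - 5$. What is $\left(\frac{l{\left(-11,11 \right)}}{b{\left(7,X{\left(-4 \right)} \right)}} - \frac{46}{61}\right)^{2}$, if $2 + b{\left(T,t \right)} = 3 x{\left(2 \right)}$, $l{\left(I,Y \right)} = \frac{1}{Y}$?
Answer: $\frac{199007449}{352988944} \approx 0.56378$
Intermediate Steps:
$X{\left(B \right)} = -4$
$x{\left(r \right)} = r + 2 r^{2}$ ($x{\left(r \right)} = \left(r^{2} + r^{2}\right) + r = 2 r^{2} + r = r + 2 r^{2}$)
$b{\left(T,t \right)} = 28$ ($b{\left(T,t \right)} = -2 + 3 \cdot 2 \left(1 + 2 \cdot 2\right) = -2 + 3 \cdot 2 \left(1 + 4\right) = -2 + 3 \cdot 2 \cdot 5 = -2 + 3 \cdot 10 = -2 + 30 = 28$)
$\left(\frac{l{\left(-11,11 \right)}}{b{\left(7,X{\left(-4 \right)} \right)}} - \frac{46}{61}\right)^{2} = \left(\frac{1}{11 \cdot 28} - \frac{46}{61}\right)^{2} = \left(\frac{1}{11} \cdot \frac{1}{28} - \frac{46}{61}\right)^{2} = \left(\frac{1}{308} - \frac{46}{61}\right)^{2} = \left(- \frac{14107}{18788}\right)^{2} = \frac{199007449}{352988944}$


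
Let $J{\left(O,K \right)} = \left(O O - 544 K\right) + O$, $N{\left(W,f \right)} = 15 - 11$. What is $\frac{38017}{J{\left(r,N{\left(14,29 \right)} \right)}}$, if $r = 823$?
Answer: $\frac{5431}{96568} \approx 0.05624$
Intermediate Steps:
$N{\left(W,f \right)} = 4$ ($N{\left(W,f \right)} = 15 - 11 = 4$)
$J{\left(O,K \right)} = O + O^{2} - 544 K$ ($J{\left(O,K \right)} = \left(O^{2} - 544 K\right) + O = O + O^{2} - 544 K$)
$\frac{38017}{J{\left(r,N{\left(14,29 \right)} \right)}} = \frac{38017}{823 + 823^{2} - 2176} = \frac{38017}{823 + 677329 - 2176} = \frac{38017}{675976} = 38017 \cdot \frac{1}{675976} = \frac{5431}{96568}$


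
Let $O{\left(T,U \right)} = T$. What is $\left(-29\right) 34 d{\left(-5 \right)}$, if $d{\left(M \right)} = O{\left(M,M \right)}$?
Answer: $4930$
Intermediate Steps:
$d{\left(M \right)} = M$
$\left(-29\right) 34 d{\left(-5 \right)} = \left(-29\right) 34 \left(-5\right) = \left(-986\right) \left(-5\right) = 4930$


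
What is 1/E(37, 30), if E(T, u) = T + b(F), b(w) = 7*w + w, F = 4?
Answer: 1/69 ≈ 0.014493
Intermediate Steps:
b(w) = 8*w
E(T, u) = 32 + T (E(T, u) = T + 8*4 = T + 32 = 32 + T)
1/E(37, 30) = 1/(32 + 37) = 1/69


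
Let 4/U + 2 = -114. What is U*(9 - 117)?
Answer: 108/29 ≈ 3.7241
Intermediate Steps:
U = -1/29 (U = 4/(-2 - 114) = 4/(-116) = 4*(-1/116) = -1/29 ≈ -0.034483)
U*(9 - 117) = -(9 - 117)/29 = -1/29*(-108) = 108/29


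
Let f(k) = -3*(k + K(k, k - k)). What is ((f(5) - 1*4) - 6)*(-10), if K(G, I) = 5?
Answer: 400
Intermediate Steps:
f(k) = -15 - 3*k (f(k) = -3*(k + 5) = -3*(5 + k) = -15 - 3*k)
((f(5) - 1*4) - 6)*(-10) = (((-15 - 3*5) - 1*4) - 6)*(-10) = (((-15 - 15) - 4) - 6)*(-10) = ((-30 - 4) - 6)*(-10) = (-34 - 6)*(-10) = -40*(-10) = 400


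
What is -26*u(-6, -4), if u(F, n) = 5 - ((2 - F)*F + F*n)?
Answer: -754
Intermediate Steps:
u(F, n) = 5 - F*n - F*(2 - F) (u(F, n) = 5 - (F*(2 - F) + F*n) = 5 - (F*n + F*(2 - F)) = 5 + (-F*n - F*(2 - F)) = 5 - F*n - F*(2 - F))
-26*u(-6, -4) = -26*(5 + (-6)² - 2*(-6) - 1*(-6)*(-4)) = -26*(5 + 36 + 12 - 24) = -26*29 = -754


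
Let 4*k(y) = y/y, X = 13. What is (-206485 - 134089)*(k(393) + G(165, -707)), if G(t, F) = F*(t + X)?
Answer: 85719580921/2 ≈ 4.2860e+10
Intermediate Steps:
k(y) = ¼ (k(y) = (y/y)/4 = (¼)*1 = ¼)
G(t, F) = F*(13 + t) (G(t, F) = F*(t + 13) = F*(13 + t))
(-206485 - 134089)*(k(393) + G(165, -707)) = (-206485 - 134089)*(¼ - 707*(13 + 165)) = -340574*(¼ - 707*178) = -340574*(¼ - 125846) = -340574*(-503383/4) = 85719580921/2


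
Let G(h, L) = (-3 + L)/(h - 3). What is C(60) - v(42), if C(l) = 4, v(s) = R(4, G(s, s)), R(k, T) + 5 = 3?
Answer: 6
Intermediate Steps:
G(h, L) = (-3 + L)/(-3 + h)
R(k, T) = -2 (R(k, T) = -5 + 3 = -2)
v(s) = -2
C(60) - v(42) = 4 - 1*(-2) = 4 + 2 = 6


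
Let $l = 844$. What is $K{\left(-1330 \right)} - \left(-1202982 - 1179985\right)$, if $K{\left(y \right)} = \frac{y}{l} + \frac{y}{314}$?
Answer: $\frac{157880710583}{66254} \approx 2.383 \cdot 10^{6}$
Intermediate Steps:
$K{\left(y \right)} = \frac{579 y}{132508}$ ($K{\left(y \right)} = \frac{y}{844} + \frac{y}{314} = \frac{579 y}{132508}$)
$K{\left(-1330 \right)} - \left(-1202982 - 1179985\right) = \frac{579}{132508} \left(-1330\right) - \left(-1202982 - 1179985\right) = - \frac{385035}{66254} - \left(-1202982 - 1179985\right) = - \frac{385035}{66254} - -2382967 = - \frac{385035}{66254} + 2382967 = \frac{157880710583}{66254}$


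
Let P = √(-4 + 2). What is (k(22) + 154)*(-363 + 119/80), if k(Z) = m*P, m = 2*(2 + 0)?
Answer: -2226917/40 - 28921*I*√2/20 ≈ -55673.0 - 2045.0*I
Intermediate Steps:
m = 4 (m = 2*2 = 4)
P = I*√2 (P = √(-2) = I*√2 ≈ 1.4142*I)
k(Z) = 4*I*√2 (k(Z) = 4*(I*√2) = 4*I*√2)
(k(22) + 154)*(-363 + 119/80) = (4*I*√2 + 154)*(-363 + 119/80) = (154 + 4*I*√2)*(-363 + 119*(1/80)) = (154 + 4*I*√2)*(-363 + 119/80) = (154 + 4*I*√2)*(-28921/80) = -2226917/40 - 28921*I*√2/20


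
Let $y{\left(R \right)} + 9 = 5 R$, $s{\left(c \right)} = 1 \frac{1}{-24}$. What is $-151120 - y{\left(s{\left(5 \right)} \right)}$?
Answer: $- \frac{3626659}{24} \approx -1.5111 \cdot 10^{5}$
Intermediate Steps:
$s{\left(c \right)} = - \frac{1}{24}$ ($s{\left(c \right)} = 1 \left(- \frac{1}{24}\right) = - \frac{1}{24}$)
$y{\left(R \right)} = -9 + 5 R$
$-151120 - y{\left(s{\left(5 \right)} \right)} = -151120 - \left(-9 + 5 \left(- \frac{1}{24}\right)\right) = -151120 - \left(-9 - \frac{5}{24}\right) = -151120 - - \frac{221}{24} = -151120 + \frac{221}{24} = - \frac{3626659}{24}$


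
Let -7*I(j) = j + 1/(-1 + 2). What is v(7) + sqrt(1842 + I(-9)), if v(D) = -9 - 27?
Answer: -36 + sqrt(90314)/7 ≈ 6.9318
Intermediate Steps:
I(j) = -1/7 - j/7 (I(j) = -(j + 1/(-1 + 2))/7 = -(j + 1/1)/7 = -(j + 1)/7 = -(1 + j)/7 = -1/7 - j/7)
v(D) = -36
v(7) + sqrt(1842 + I(-9)) = -36 + sqrt(1842 + (-1/7 - 1/7*(-9))) = -36 + sqrt(1842 + (-1/7 + 9/7)) = -36 + sqrt(1842 + 8/7) = -36 + sqrt(12902/7) = -36 + sqrt(90314)/7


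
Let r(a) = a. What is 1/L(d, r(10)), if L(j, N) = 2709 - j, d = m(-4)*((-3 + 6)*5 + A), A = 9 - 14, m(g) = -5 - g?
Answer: 1/2719 ≈ 0.00036778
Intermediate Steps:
A = -5
d = -10 (d = (-5 - 1*(-4))*((-3 + 6)*5 - 5) = (-5 + 4)*(3*5 - 5) = -(15 - 5) = -1*10 = -10)
1/L(d, r(10)) = 1/(2709 - 1*(-10)) = 1/(2709 + 10) = 1/2719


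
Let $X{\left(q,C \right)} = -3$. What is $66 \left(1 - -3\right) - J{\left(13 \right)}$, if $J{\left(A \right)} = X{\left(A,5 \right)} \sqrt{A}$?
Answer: $264 + 3 \sqrt{13} \approx 274.82$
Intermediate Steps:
$J{\left(A \right)} = - 3 \sqrt{A}$
$66 \left(1 - -3\right) - J{\left(13 \right)} = 66 \left(1 - -3\right) - - 3 \sqrt{13} = 66 \left(1 + 3\right) + 3 \sqrt{13} = 66 \cdot 4 + 3 \sqrt{13} = 264 + 3 \sqrt{13}$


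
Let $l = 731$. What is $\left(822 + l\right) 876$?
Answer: $1360428$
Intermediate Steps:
$\left(822 + l\right) 876 = \left(822 + 731\right) 876 = 1553 \cdot 876 = 1360428$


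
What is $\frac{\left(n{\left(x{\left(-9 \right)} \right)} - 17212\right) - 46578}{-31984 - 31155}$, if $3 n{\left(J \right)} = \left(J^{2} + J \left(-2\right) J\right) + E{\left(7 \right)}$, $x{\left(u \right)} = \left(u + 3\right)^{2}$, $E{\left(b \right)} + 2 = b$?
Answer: $\frac{192661}{189417} \approx 1.0171$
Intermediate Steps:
$E{\left(b \right)} = -2 + b$
$x{\left(u \right)} = \left(3 + u\right)^{2}$
$n{\left(J \right)} = \frac{5}{3} - \frac{J^{2}}{3}$ ($n{\left(J \right)} = \frac{\left(J^{2} + J \left(-2\right) J\right) + \left(-2 + 7\right)}{3} = \frac{\left(J^{2} + - 2 J J\right) + 5}{3} = \frac{\left(J^{2} - 2 J^{2}\right) + 5}{3} = \frac{- J^{2} + 5}{3} = \frac{5 - J^{2}}{3} = \frac{5}{3} - \frac{J^{2}}{3}$)
$\frac{\left(n{\left(x{\left(-9 \right)} \right)} - 17212\right) - 46578}{-31984 - 31155} = \frac{\left(\left(\frac{5}{3} - \frac{\left(\left(3 - 9\right)^{2}\right)^{2}}{3}\right) - 17212\right) - 46578}{-31984 - 31155} = \frac{\left(\left(\frac{5}{3} - \frac{\left(\left(-6\right)^{2}\right)^{2}}{3}\right) - 17212\right) - 46578}{-63139} = \left(\left(\left(\frac{5}{3} - \frac{36^{2}}{3}\right) - 17212\right) - 46578\right) \left(- \frac{1}{63139}\right) = \left(\left(\left(\frac{5}{3} - 432\right) - 17212\right) - 46578\right) \left(- \frac{1}{63139}\right) = \left(\left(- \frac{1291}{3} - 17212\right) - 46578\right) \left(- \frac{1}{63139}\right) = \left(- \frac{52927}{3} - 46578\right) \left(- \frac{1}{63139}\right) = \left(- \frac{192661}{3}\right) \left(- \frac{1}{63139}\right) = \frac{192661}{189417}$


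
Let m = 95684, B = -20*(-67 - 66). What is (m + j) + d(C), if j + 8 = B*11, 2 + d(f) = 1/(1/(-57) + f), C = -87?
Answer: 619672583/4960 ≈ 1.2493e+5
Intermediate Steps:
B = 2660 (B = -20*(-133) = 2660)
d(f) = -2 + 1/(-1/57 + f) (d(f) = -2 + 1/(1/(-57) + f) = -2 + 1/(-1/57 + f))
j = 29252 (j = -8 + 2660*11 = -8 + 29260 = 29252)
(m + j) + d(C) = (95684 + 29252) + (59 - 114*(-87))/(-1 + 57*(-87)) = 124936 + (59 + 9918)/(-1 - 4959) = 124936 + 9977/(-4960) = 124936 - 1/4960*9977 = 124936 - 9977/4960 = 619672583/4960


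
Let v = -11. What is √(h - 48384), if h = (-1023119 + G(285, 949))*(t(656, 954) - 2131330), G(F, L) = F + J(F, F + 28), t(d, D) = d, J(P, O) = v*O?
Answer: √2186661672314 ≈ 1.4787e+6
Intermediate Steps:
J(P, O) = -11*O
G(F, L) = -308 - 10*F (G(F, L) = F - 11*(F + 28) = F - 11*(28 + F) = F + (-308 - 11*F) = -308 - 10*F)
h = 2186661720698 (h = (-1023119 + (-308 - 10*285))*(656 - 2131330) = (-1023119 + (-308 - 2850))*(-2130674) = (-1023119 - 3158)*(-2130674) = -1026277*(-2130674) = 2186661720698)
√(h - 48384) = √(2186661720698 - 48384) = √2186661672314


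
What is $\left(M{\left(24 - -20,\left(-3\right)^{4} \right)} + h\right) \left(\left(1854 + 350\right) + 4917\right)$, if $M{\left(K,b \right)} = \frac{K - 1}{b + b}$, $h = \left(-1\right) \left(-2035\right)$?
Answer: $\frac{2347886273}{162} \approx 1.4493 \cdot 10^{7}$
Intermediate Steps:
$h = 2035$
$M{\left(K,b \right)} = \frac{-1 + K}{2 b}$
$\left(M{\left(24 - -20,\left(-3\right)^{4} \right)} + h\right) \left(\left(1854 + 350\right) + 4917\right) = \left(\frac{-1 + \left(24 - -20\right)}{2 \left(-3\right)^{4}} + 2035\right) \left(\left(1854 + 350\right) + 4917\right) = \left(\frac{-1 + \left(24 + 20\right)}{2 \cdot 81} + 2035\right) \left(2204 + 4917\right) = \left(\frac{1}{2} \cdot \frac{1}{81} \left(-1 + 44\right) + 2035\right) 7121 = \left(\frac{1}{2} \cdot \frac{1}{81} \cdot 43 + 2035\right) 7121 = \left(\frac{43}{162} + 2035\right) 7121 = \frac{329713}{162} \cdot 7121 = \frac{2347886273}{162}$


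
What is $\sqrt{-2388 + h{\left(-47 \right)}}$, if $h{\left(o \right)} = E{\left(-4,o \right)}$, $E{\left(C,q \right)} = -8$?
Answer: $2 i \sqrt{599} \approx 48.949 i$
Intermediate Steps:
$h{\left(o \right)} = -8$
$\sqrt{-2388 + h{\left(-47 \right)}} = \sqrt{-2388 - 8} = \sqrt{-2396} = 2 i \sqrt{599}$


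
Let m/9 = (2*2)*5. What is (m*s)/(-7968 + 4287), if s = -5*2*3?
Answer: 600/409 ≈ 1.4670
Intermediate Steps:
s = -30 (s = -10*3 = -30)
m = 180 (m = 9*((2*2)*5) = 9*(4*5) = 9*20 = 180)
(m*s)/(-7968 + 4287) = (180*(-30))/(-7968 + 4287) = -5400/(-3681) = -5400*(-1/3681) = 600/409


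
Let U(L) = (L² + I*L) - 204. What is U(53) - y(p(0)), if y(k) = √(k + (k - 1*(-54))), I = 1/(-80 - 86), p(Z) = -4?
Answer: 432377/166 - √46 ≈ 2597.9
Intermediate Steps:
I = -1/166 (I = 1/(-166) = -1/166 ≈ -0.0060241)
y(k) = √(54 + 2*k) (y(k) = √(k + (k + 54)) = √(k + (54 + k)) = √(54 + 2*k))
U(L) = -204 + L² - L/166 (U(L) = (L² - L/166) - 204 = -204 + L² - L/166)
U(53) - y(p(0)) = (-204 + 53² - 1/166*53) - √(54 + 2*(-4)) = (-204 + 2809 - 53/166) - √(54 - 8) = 432377/166 - √46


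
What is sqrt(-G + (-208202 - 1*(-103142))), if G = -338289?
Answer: sqrt(233229) ≈ 482.94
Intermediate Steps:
sqrt(-G + (-208202 - 1*(-103142))) = sqrt(-1*(-338289) + (-208202 - 1*(-103142))) = sqrt(338289 + (-208202 + 103142)) = sqrt(338289 - 105060) = sqrt(233229)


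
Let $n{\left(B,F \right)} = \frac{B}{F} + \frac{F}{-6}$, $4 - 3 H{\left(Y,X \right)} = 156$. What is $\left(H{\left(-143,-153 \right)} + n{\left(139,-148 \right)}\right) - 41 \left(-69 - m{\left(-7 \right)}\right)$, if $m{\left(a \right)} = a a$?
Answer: $\frac{712037}{148} \approx 4811.1$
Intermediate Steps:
$H{\left(Y,X \right)} = - \frac{152}{3}$ ($H{\left(Y,X \right)} = \frac{4}{3} - 52 = - \frac{152}{3}$)
$m{\left(a \right)} = a^{2}$
$n{\left(B,F \right)} = - \frac{F}{6} + \frac{B}{F}$ ($n{\left(B,F \right)} = \frac{B}{F} + F \left(- \frac{1}{6}\right) = \frac{B}{F} - \frac{F}{6} = - \frac{F}{6} + \frac{B}{F}$)
$\left(H{\left(-143,-153 \right)} + n{\left(139,-148 \right)}\right) - 41 \left(-69 - m{\left(-7 \right)}\right) = \left(- \frac{152}{3} + \left(\left(- \frac{1}{6}\right) \left(-148\right) + \frac{139}{-148}\right)\right) - 41 \left(-69 - \left(-7\right)^{2}\right) = \left(- \frac{152}{3} + \left(\frac{74}{3} + 139 \left(- \frac{1}{148}\right)\right)\right) - 41 \left(-69 - 49\right) = \left(- \frac{152}{3} + \left(\frac{74}{3} - \frac{139}{148}\right)\right) - 41 \left(-69 - 49\right) = \left(- \frac{152}{3} + \frac{10535}{444}\right) - -4838 = - \frac{3987}{148} + 4838 = \frac{712037}{148}$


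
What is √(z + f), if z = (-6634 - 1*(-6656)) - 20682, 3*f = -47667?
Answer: 3*I*√4061 ≈ 191.18*I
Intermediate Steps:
f = -15889 (f = (⅓)*(-47667) = -15889)
z = -20660 (z = (-6634 + 6656) - 20682 = 22 - 20682 = -20660)
√(z + f) = √(-20660 - 15889) = √(-36549) = 3*I*√4061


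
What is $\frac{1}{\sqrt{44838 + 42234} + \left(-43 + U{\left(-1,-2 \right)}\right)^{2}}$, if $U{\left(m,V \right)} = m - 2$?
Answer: $\frac{529}{1097596} - \frac{\sqrt{5442}}{1097596} \approx 0.00041475$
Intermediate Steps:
$U{\left(m,V \right)} = -2 + m$
$\frac{1}{\sqrt{44838 + 42234} + \left(-43 + U{\left(-1,-2 \right)}\right)^{2}} = \frac{1}{\sqrt{44838 + 42234} + \left(-43 - 3\right)^{2}} = \frac{1}{\sqrt{87072} + \left(-43 - 3\right)^{2}} = \frac{1}{4 \sqrt{5442} + \left(-46\right)^{2}} = \frac{1}{4 \sqrt{5442} + 2116} = \frac{1}{2116 + 4 \sqrt{5442}}$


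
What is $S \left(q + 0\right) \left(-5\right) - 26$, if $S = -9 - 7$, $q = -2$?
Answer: $-186$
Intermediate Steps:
$S = -16$ ($S = -9 - 7 = -16$)
$S \left(q + 0\right) \left(-5\right) - 26 = - 16 \left(-2 + 0\right) \left(-5\right) - 26 = - 16 \left(\left(-2\right) \left(-5\right)\right) - 26 = \left(-16\right) 10 - 26 = -160 - 26 = -186$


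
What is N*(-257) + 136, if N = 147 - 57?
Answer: -22994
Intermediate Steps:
N = 90
N*(-257) + 136 = 90*(-257) + 136 = -23130 + 136 = -22994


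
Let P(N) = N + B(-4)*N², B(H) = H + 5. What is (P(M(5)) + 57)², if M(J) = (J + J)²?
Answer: 103164649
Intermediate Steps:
B(H) = 5 + H
M(J) = 4*J² (M(J) = (2*J)² = 4*J²)
P(N) = N + N² (P(N) = N + (5 - 4)*N² = N + 1*N² = N + N²)
(P(M(5)) + 57)² = ((4*5²)*(1 + 4*5²) + 57)² = ((4*25)*(1 + 4*25) + 57)² = (100*(1 + 100) + 57)² = (100*101 + 57)² = (10100 + 57)² = 10157² = 103164649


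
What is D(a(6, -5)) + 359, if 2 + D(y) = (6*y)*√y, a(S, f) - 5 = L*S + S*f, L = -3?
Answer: 357 - 258*I*√43 ≈ 357.0 - 1691.8*I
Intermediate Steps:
a(S, f) = 5 - 3*S + S*f (a(S, f) = 5 + (-3*S + S*f) = 5 - 3*S + S*f)
D(y) = -2 + 6*y^(3/2) (D(y) = -2 + (6*y)*√y = -2 + 6*y^(3/2))
D(a(6, -5)) + 359 = (-2 + 6*(5 - 3*6 + 6*(-5))^(3/2)) + 359 = (-2 + 6*(5 - 18 - 30)^(3/2)) + 359 = (-2 + 6*(-43)^(3/2)) + 359 = (-2 + 6*(-43*I*√43)) + 359 = (-2 - 258*I*√43) + 359 = 357 - 258*I*√43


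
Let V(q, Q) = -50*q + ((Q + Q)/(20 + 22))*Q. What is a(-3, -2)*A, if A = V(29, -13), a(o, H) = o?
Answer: 30281/7 ≈ 4325.9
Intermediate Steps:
V(q, Q) = -50*q + Q²/21 (V(q, Q) = -50*q + ((2*Q)/42)*Q = -50*q + ((2*Q)*(1/42))*Q = -50*q + (Q/21)*Q = -50*q + Q²/21)
A = -30281/21 (A = -50*29 + (1/21)*(-13)² = -1450 + (1/21)*169 = -1450 + 169/21 = -30281/21 ≈ -1442.0)
a(-3, -2)*A = -3*(-30281/21) = 30281/7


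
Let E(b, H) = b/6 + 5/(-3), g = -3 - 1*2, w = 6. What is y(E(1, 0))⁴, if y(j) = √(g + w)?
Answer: 1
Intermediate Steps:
g = -5 (g = -3 - 2 = -5)
E(b, H) = -5/3 + b/6 (E(b, H) = b*(⅙) + 5*(-⅓) = b/6 - 5/3 = -5/3 + b/6)
y(j) = 1 (y(j) = √(-5 + 6) = √1 = 1)
y(E(1, 0))⁴ = 1⁴ = 1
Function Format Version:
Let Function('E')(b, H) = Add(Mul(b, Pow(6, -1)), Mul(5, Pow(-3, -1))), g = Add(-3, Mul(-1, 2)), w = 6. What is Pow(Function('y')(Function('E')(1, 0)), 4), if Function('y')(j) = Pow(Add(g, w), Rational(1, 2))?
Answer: 1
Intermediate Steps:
g = -5 (g = Add(-3, -2) = -5)
Function('E')(b, H) = Add(Rational(-5, 3), Mul(Rational(1, 6), b)) (Function('E')(b, H) = Add(Mul(b, Rational(1, 6)), Mul(5, Rational(-1, 3))) = Add(Mul(Rational(1, 6), b), Rational(-5, 3)) = Add(Rational(-5, 3), Mul(Rational(1, 6), b)))
Function('y')(j) = 1 (Function('y')(j) = Pow(Add(-5, 6), Rational(1, 2)) = Pow(1, Rational(1, 2)) = 1)
Pow(Function('y')(Function('E')(1, 0)), 4) = Pow(1, 4) = 1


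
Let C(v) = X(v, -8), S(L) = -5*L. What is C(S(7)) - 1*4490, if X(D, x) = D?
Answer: -4525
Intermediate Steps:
C(v) = v
C(S(7)) - 1*4490 = -5*7 - 1*4490 = -35 - 4490 = -4525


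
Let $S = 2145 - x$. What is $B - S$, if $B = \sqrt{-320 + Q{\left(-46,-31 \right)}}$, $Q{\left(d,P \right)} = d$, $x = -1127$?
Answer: $-3272 + i \sqrt{366} \approx -3272.0 + 19.131 i$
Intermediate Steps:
$S = 3272$ ($S = 2145 - -1127 = 2145 + 1127 = 3272$)
$B = i \sqrt{366}$ ($B = \sqrt{-320 - 46} = \sqrt{-366} = i \sqrt{366} \approx 19.131 i$)
$B - S = i \sqrt{366} - 3272 = -3272 + i \sqrt{366}$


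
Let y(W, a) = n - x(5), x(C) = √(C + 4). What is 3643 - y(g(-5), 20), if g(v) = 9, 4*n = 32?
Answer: 3638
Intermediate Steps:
x(C) = √(4 + C)
n = 8 (n = (¼)*32 = 8)
y(W, a) = 5 (y(W, a) = 8 - √(4 + 5) = 8 - √9 = 8 - 1*3 = 8 - 3 = 5)
3643 - y(g(-5), 20) = 3643 - 1*5 = 3643 - 5 = 3638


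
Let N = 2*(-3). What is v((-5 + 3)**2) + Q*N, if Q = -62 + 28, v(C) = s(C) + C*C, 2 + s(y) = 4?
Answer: 222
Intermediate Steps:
s(y) = 2 (s(y) = -2 + 4 = 2)
v(C) = 2 + C**2 (v(C) = 2 + C*C = 2 + C**2)
N = -6
Q = -34
v((-5 + 3)**2) + Q*N = (2 + ((-5 + 3)**2)**2) - 34*(-6) = (2 + ((-2)**2)**2) + 204 = (2 + 4**2) + 204 = (2 + 16) + 204 = 18 + 204 = 222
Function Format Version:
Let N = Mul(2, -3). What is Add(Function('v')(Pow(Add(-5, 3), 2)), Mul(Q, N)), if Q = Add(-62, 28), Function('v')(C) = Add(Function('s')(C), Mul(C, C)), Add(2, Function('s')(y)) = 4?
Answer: 222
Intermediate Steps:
Function('s')(y) = 2 (Function('s')(y) = Add(-2, 4) = 2)
Function('v')(C) = Add(2, Pow(C, 2)) (Function('v')(C) = Add(2, Mul(C, C)) = Add(2, Pow(C, 2)))
N = -6
Q = -34
Add(Function('v')(Pow(Add(-5, 3), 2)), Mul(Q, N)) = Add(Add(2, Pow(Pow(Add(-5, 3), 2), 2)), Mul(-34, -6)) = Add(Add(2, Pow(Pow(-2, 2), 2)), 204) = Add(Add(2, Pow(4, 2)), 204) = Add(Add(2, 16), 204) = Add(18, 204) = 222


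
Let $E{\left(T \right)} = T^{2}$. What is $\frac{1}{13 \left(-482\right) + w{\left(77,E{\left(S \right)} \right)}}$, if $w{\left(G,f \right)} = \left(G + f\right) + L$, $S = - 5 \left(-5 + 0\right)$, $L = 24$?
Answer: $- \frac{1}{5540} \approx -0.00018051$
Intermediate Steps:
$S = 25$ ($S = \left(-5\right) \left(-5\right) = 25$)
$w{\left(G,f \right)} = 24 + G + f$ ($w{\left(G,f \right)} = \left(G + f\right) + 24 = 24 + G + f$)
$\frac{1}{13 \left(-482\right) + w{\left(77,E{\left(S \right)} \right)}} = \frac{1}{13 \left(-482\right) + \left(24 + 77 + 25^{2}\right)} = \frac{1}{-6266 + \left(24 + 77 + 625\right)} = \frac{1}{-6266 + 726} = \frac{1}{-5540} = - \frac{1}{5540}$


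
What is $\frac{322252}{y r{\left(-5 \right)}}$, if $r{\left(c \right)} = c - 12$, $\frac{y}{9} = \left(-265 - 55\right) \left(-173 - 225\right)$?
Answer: $- \frac{4739}{286560} \approx -0.016538$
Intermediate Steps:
$y = 1146240$ ($y = 9 \left(-265 - 55\right) \left(-173 - 225\right) = 9 \left(\left(-320\right) \left(-398\right)\right) = 9 \cdot 127360 = 1146240$)
$r{\left(c \right)} = -12 + c$
$\frac{322252}{y r{\left(-5 \right)}} = \frac{322252}{1146240 \left(-12 - 5\right)} = \frac{322252}{1146240 \left(-17\right)} = \frac{322252}{-19486080} = 322252 \left(- \frac{1}{19486080}\right) = - \frac{4739}{286560}$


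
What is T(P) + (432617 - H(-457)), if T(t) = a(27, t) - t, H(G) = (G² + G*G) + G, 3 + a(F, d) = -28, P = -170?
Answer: 15515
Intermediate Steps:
a(F, d) = -31 (a(F, d) = -3 - 28 = -31)
H(G) = G + 2*G² (H(G) = (G² + G²) + G = 2*G² + G = G + 2*G²)
T(t) = -31 - t
T(P) + (432617 - H(-457)) = (-31 - 1*(-170)) + (432617 - (-457)*(1 + 2*(-457))) = (-31 + 170) + (432617 - (-457)*(1 - 914)) = 139 + (432617 - (-457)*(-913)) = 139 + (432617 - 1*417241) = 139 + (432617 - 417241) = 139 + 15376 = 15515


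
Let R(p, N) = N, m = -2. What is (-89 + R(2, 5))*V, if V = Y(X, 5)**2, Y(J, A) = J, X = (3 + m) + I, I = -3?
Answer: -336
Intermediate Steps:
X = -2 (X = (3 - 2) - 3 = 1 - 3 = -2)
V = 4 (V = (-2)**2 = 4)
(-89 + R(2, 5))*V = (-89 + 5)*4 = -84*4 = -336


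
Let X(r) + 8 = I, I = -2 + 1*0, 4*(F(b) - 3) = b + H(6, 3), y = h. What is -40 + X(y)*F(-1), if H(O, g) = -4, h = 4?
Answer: -115/2 ≈ -57.500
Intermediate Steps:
y = 4
F(b) = 2 + b/4 (F(b) = 3 + (b - 4)/4 = 3 + (-4 + b)/4 = 3 + (-1 + b/4) = 2 + b/4)
I = -2 (I = -2 + 0 = -2)
X(r) = -10 (X(r) = -8 - 2 = -10)
-40 + X(y)*F(-1) = -40 - 10*(2 + (¼)*(-1)) = -40 - 10*(2 - ¼) = -40 - 10*7/4 = -40 - 35/2 = -115/2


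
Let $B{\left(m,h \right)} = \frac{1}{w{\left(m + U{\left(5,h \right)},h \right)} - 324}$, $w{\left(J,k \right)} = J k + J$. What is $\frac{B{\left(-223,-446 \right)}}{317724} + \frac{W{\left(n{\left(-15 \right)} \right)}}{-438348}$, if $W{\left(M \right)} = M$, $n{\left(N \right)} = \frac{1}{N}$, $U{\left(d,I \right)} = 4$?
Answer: $\frac{428714237}{2818289959878690} \approx 1.5212 \cdot 10^{-7}$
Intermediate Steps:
$w{\left(J,k \right)} = J + J k$
$B{\left(m,h \right)} = \frac{1}{-324 + \left(1 + h\right) \left(4 + m\right)}$ ($B{\left(m,h \right)} = \frac{1}{\left(m + 4\right) \left(1 + h\right) - 324} = \frac{1}{\left(4 + m\right) \left(1 + h\right) - 324} = \frac{1}{\left(1 + h\right) \left(4 + m\right) - 324} = \frac{1}{-324 + \left(1 + h\right) \left(4 + m\right)}$)
$\frac{B{\left(-223,-446 \right)}}{317724} + \frac{W{\left(n{\left(-15 \right)} \right)}}{-438348} = \frac{1}{\left(-324 + \left(1 - 446\right) \left(4 - 223\right)\right) 317724} + \frac{1}{\left(-15\right) \left(-438348\right)} = \frac{1}{-324 - -97455} \cdot \frac{1}{317724} - - \frac{1}{6575220} = \frac{1}{-324 + 97455} \cdot \frac{1}{317724} + \frac{1}{6575220} = \frac{1}{97131} \cdot \frac{1}{317724} + \frac{1}{6575220} = \frac{1}{30860849844} + \frac{1}{6575220} = \frac{428714237}{2818289959878690}$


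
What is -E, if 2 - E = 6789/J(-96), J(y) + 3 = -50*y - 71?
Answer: -2663/4726 ≈ -0.56348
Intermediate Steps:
J(y) = -74 - 50*y (J(y) = -3 + (-50*y - 71) = -3 + (-71 - 50*y) = -74 - 50*y)
E = 2663/4726 (E = 2 - 6789/(-74 - 50*(-96)) = 2 - 6789/(-74 + 4800) = 2 - 6789/4726 = 2663/4726 ≈ 0.56348)
-E = -1*2663/4726 = -2663/4726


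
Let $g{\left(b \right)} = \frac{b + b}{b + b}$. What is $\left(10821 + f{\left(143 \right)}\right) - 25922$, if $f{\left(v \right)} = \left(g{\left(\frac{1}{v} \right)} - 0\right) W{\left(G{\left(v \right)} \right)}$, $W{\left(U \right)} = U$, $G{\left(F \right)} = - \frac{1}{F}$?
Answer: $- \frac{2159444}{143} \approx -15101.0$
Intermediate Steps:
$g{\left(b \right)} = 1$ ($g{\left(b \right)} = \frac{2 b}{2 b} = 2 b \frac{1}{2 b} = 1$)
$f{\left(v \right)} = - \frac{1}{v}$ ($f{\left(v \right)} = \left(1 - 0\right) \left(- \frac{1}{v}\right) = \left(1 + 0\right) \left(- \frac{1}{v}\right) = 1 \left(- \frac{1}{v}\right) = - \frac{1}{v}$)
$\left(10821 + f{\left(143 \right)}\right) - 25922 = \left(10821 - \frac{1}{143}\right) - 25922 = \frac{1547402}{143} - 25922 = - \frac{2159444}{143}$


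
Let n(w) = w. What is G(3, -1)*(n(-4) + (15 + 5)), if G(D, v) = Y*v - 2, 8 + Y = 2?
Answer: 64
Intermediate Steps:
Y = -6 (Y = -8 + 2 = -6)
G(D, v) = -2 - 6*v (G(D, v) = -6*v - 2 = -2 - 6*v)
G(3, -1)*(n(-4) + (15 + 5)) = (-2 - 6*(-1))*(-4 + (15 + 5)) = (-2 + 6)*(-4 + 20) = 4*16 = 64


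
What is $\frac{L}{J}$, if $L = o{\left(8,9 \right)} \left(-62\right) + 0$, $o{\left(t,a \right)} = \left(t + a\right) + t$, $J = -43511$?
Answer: $\frac{1550}{43511} \approx 0.035623$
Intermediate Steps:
$o{\left(t,a \right)} = a + 2 t$ ($o{\left(t,a \right)} = \left(a + t\right) + t = a + 2 t$)
$L = -1550$ ($L = \left(9 + 2 \cdot 8\right) \left(-62\right) + 0 = \left(9 + 16\right) \left(-62\right) + 0 = 25 \left(-62\right) + 0 = -1550 + 0 = -1550$)
$\frac{L}{J} = - \frac{1550}{-43511} = \left(-1550\right) \left(- \frac{1}{43511}\right) = \frac{1550}{43511}$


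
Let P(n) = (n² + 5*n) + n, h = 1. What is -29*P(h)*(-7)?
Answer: 1421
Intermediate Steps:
P(n) = n² + 6*n
-29*P(h)*(-7) = -29*(6 + 1)*(-7) = -29*7*(-7) = -203*(-7) = 1421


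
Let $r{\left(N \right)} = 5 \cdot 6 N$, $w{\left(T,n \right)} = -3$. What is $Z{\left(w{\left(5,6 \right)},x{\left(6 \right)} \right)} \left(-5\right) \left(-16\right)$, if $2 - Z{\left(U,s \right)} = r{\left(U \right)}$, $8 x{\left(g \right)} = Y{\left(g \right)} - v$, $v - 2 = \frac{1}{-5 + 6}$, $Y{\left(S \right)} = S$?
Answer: $7360$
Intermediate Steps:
$v = 3$ ($v = 2 + \frac{1}{-5 + 6} = 2 + 1^{-1} = 2 + 1 = 3$)
$r{\left(N \right)} = 30 N$
$x{\left(g \right)} = - \frac{3}{8} + \frac{g}{8}$ ($x{\left(g \right)} = \frac{g - 3}{8} = \frac{-3 + g}{8} = - \frac{3}{8} + \frac{g}{8}$)
$Z{\left(U,s \right)} = 2 - 30 U$
$Z{\left(w{\left(5,6 \right)},x{\left(6 \right)} \right)} \left(-5\right) \left(-16\right) = \left(2 - -90\right) \left(-5\right) \left(-16\right) = \left(2 + 90\right) \left(-5\right) \left(-16\right) = 92 \left(-5\right) \left(-16\right) = \left(-460\right) \left(-16\right) = 7360$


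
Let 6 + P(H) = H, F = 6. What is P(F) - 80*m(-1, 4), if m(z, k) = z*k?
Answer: 320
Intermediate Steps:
P(H) = -6 + H
m(z, k) = k*z
P(F) - 80*m(-1, 4) = (-6 + 6) - 320*(-1) = 0 - 80*(-4) = 0 + 320 = 320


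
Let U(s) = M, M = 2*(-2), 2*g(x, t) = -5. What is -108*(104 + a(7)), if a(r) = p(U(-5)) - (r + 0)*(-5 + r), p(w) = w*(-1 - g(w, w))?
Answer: -9072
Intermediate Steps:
g(x, t) = -5/2 (g(x, t) = (½)*(-5) = -5/2)
M = -4
U(s) = -4
p(w) = 3*w/2 (p(w) = w*(-1 - 1*(-5/2)) = w*(-1 + 5/2) = w*(3/2) = 3*w/2)
a(r) = -6 - r*(-5 + r) (a(r) = (3/2)*(-4) - (r + 0)*(-5 + r) = -6 - r*(-5 + r))
-108*(104 + a(7)) = -108*(104 + (-6 - 1*7² + 5*7)) = -108*(104 + (-6 - 1*49 + 35)) = -108*(104 + (-6 - 49 + 35)) = -108*(104 - 20) = -108*84 = -9072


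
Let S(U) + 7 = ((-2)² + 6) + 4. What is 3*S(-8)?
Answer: 21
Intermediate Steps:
S(U) = 7 (S(U) = -7 + (((-2)² + 6) + 4) = -7 + ((4 + 6) + 4) = -7 + (10 + 4) = -7 + 14 = 7)
3*S(-8) = 3*7 = 21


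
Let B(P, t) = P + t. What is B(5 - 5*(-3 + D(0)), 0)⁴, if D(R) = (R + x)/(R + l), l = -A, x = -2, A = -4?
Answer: 4100625/16 ≈ 2.5629e+5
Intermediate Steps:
l = 4 (l = -1*(-4) = 4)
D(R) = (-2 + R)/(4 + R) (D(R) = (R - 2)/(R + 4) = (-2 + R)/(4 + R))
B(5 - 5*(-3 + D(0)), 0)⁴ = ((5 - 5*(-3 + (-2 + 0)/(4 + 0))) + 0)⁴ = ((5 - 5*(-3 - 2/4)) + 0)⁴ = ((5 - 5*(-3 + (¼)*(-2))) + 0)⁴ = ((5 - 5*(-3 - ½)) + 0)⁴ = ((5 - 5*(-7/2)) + 0)⁴ = ((5 + 35/2) + 0)⁴ = (45/2 + 0)⁴ = (45/2)⁴ = 4100625/16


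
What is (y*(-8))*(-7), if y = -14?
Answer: -784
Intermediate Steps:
(y*(-8))*(-7) = -14*(-8)*(-7) = 112*(-7) = -784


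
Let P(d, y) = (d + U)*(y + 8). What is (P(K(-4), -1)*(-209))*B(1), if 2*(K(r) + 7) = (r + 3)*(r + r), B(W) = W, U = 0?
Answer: 4389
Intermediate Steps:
K(r) = -7 + r*(3 + r) (K(r) = -7 + ((r + 3)*(r + r))/2 = -7 + ((3 + r)*(2*r))/2 = -7 + (2*r*(3 + r))/2 = -7 + r*(3 + r))
P(d, y) = d*(8 + y) (P(d, y) = (d + 0)*(y + 8) = d*(8 + y))
(P(K(-4), -1)*(-209))*B(1) = (((-7 + (-4)² + 3*(-4))*(8 - 1))*(-209))*1 = (((-7 + 16 - 12)*7)*(-209))*1 = (-3*7*(-209))*1 = -21*(-209)*1 = 4389*1 = 4389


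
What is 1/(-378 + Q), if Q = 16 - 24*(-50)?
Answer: 1/838 ≈ 0.0011933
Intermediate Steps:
Q = 1216 (Q = 16 + 1200 = 1216)
1/(-378 + Q) = 1/(-378 + 1216) = 1/838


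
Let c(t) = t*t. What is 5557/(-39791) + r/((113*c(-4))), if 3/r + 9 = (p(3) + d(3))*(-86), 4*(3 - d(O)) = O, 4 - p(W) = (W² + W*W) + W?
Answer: -12654147659/90611110216 ≈ -0.13965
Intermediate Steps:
p(W) = 4 - W - 2*W² (p(W) = 4 - ((W² + W*W) + W) = 4 - ((W² + W²) + W) = 4 - (2*W² + W) = 4 - (W + 2*W²) = 4 + (-W - 2*W²) = 4 - W - 2*W²)
c(t) = t²
d(O) = 3 - O/4
r = 6/2519 (r = 3/(-9 + ((4 - 1*3 - 2*3²) + (3 - ¼*3))*(-86)) = 3/(-9 + ((4 - 3 - 2*9) + (3 - ¾))*(-86)) = 3/(-9 + ((4 - 3 - 18) + 9/4)*(-86)) = 3/(-9 + (-17 + 9/4)*(-86)) = 3/(-9 - 59/4*(-86)) = 3/(-9 + 2537/2) = 3/(2519/2) = 3*(2/2519) = 6/2519 ≈ 0.0023819)
5557/(-39791) + r/((113*c(-4))) = 5557/(-39791) + 6/(2519*((113*(-4)²))) = 5557*(-1/39791) + 6/(2519*((113*16))) = -5557/39791 + (6/2519)/1808 = -5557/39791 + (6/2519)*(1/1808) = -5557/39791 + 3/2277176 = -12654147659/90611110216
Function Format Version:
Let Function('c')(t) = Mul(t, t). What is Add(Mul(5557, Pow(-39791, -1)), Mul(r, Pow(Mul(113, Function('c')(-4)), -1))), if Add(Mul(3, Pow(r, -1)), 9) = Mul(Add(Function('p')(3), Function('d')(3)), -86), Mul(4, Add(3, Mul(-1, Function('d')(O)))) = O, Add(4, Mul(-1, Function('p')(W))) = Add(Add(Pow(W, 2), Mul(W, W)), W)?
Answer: Rational(-12654147659, 90611110216) ≈ -0.13965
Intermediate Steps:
Function('p')(W) = Add(4, Mul(-1, W), Mul(-2, Pow(W, 2))) (Function('p')(W) = Add(4, Mul(-1, Add(Add(Pow(W, 2), Mul(W, W)), W))) = Add(4, Mul(-1, Add(Add(Pow(W, 2), Pow(W, 2)), W))) = Add(4, Mul(-1, Add(Mul(2, Pow(W, 2)), W))) = Add(4, Mul(-1, Add(W, Mul(2, Pow(W, 2))))) = Add(4, Add(Mul(-1, W), Mul(-2, Pow(W, 2)))) = Add(4, Mul(-1, W), Mul(-2, Pow(W, 2))))
Function('c')(t) = Pow(t, 2)
Function('d')(O) = Add(3, Mul(Rational(-1, 4), O))
r = Rational(6, 2519) (r = Mul(3, Pow(Add(-9, Mul(Add(Add(4, Mul(-1, 3), Mul(-2, Pow(3, 2))), Add(3, Mul(Rational(-1, 4), 3))), -86)), -1)) = Mul(3, Pow(Add(-9, Mul(Add(Add(4, -3, Mul(-2, 9)), Add(3, Rational(-3, 4))), -86)), -1)) = Mul(3, Pow(Add(-9, Mul(Add(Add(4, -3, -18), Rational(9, 4)), -86)), -1)) = Mul(3, Pow(Add(-9, Mul(Add(-17, Rational(9, 4)), -86)), -1)) = Mul(3, Pow(Add(-9, Mul(Rational(-59, 4), -86)), -1)) = Mul(3, Pow(Add(-9, Rational(2537, 2)), -1)) = Mul(3, Pow(Rational(2519, 2), -1)) = Mul(3, Rational(2, 2519)) = Rational(6, 2519) ≈ 0.0023819)
Add(Mul(5557, Pow(-39791, -1)), Mul(r, Pow(Mul(113, Function('c')(-4)), -1))) = Add(Mul(5557, Pow(-39791, -1)), Mul(Rational(6, 2519), Pow(Mul(113, Pow(-4, 2)), -1))) = Add(Mul(5557, Rational(-1, 39791)), Mul(Rational(6, 2519), Pow(Mul(113, 16), -1))) = Add(Rational(-5557, 39791), Mul(Rational(6, 2519), Pow(1808, -1))) = Add(Rational(-5557, 39791), Mul(Rational(6, 2519), Rational(1, 1808))) = Add(Rational(-5557, 39791), Rational(3, 2277176)) = Rational(-12654147659, 90611110216)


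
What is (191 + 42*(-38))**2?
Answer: 1974025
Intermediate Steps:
(191 + 42*(-38))**2 = (191 - 1596)**2 = (-1405)**2 = 1974025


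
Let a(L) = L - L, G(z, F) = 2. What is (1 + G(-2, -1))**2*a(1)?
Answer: 0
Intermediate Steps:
a(L) = 0
(1 + G(-2, -1))**2*a(1) = (1 + 2)**2*0 = 3**2*0 = 9*0 = 0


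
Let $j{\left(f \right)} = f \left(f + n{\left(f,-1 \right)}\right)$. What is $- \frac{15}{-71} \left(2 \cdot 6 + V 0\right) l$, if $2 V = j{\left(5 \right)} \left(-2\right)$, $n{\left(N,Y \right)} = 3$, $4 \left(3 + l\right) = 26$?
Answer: $\frac{630}{71} \approx 8.8732$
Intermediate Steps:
$l = \frac{7}{2}$ ($l = -3 + \frac{1}{4} \cdot 26 = -3 + \frac{13}{2} = \frac{7}{2} \approx 3.5$)
$j{\left(f \right)} = f \left(3 + f\right)$ ($j{\left(f \right)} = f \left(f + 3\right) = f \left(3 + f\right)$)
$V = -40$ ($V = \frac{5 \left(3 + 5\right) \left(-2\right)}{2} = \frac{5 \cdot 8 \left(-2\right)}{2} = \frac{40 \left(-2\right)}{2} = \frac{1}{2} \left(-80\right) = -40$)
$- \frac{15}{-71} \left(2 \cdot 6 + V 0\right) l = - \frac{15}{-71} \left(2 \cdot 6 - 0\right) \frac{7}{2} = \left(-15\right) \left(- \frac{1}{71}\right) \left(12 + 0\right) \frac{7}{2} = \frac{15 \cdot 12 \cdot \frac{7}{2}}{71} = \frac{15}{71} \cdot 42 = \frac{630}{71}$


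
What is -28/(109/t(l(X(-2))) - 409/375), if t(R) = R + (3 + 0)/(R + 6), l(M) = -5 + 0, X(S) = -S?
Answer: 21000/41693 ≈ 0.50368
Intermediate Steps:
l(M) = -5
t(R) = R + 3/(6 + R)
-28/(109/t(l(X(-2))) - 409/375) = -28/(109/(((3 + (-5)² + 6*(-5))/(6 - 5))) - 409/375) = -28/(109/(((3 + 25 - 30)/1)) - 409*1/375) = -28/(109/((1*(-2))) - 409/375) = -28/(109/(-2) - 409/375) = -28/(109*(-½) - 409/375) = -28/(-109/2 - 409/375) = -28/(-41693/750) = -28*(-750/41693) = 21000/41693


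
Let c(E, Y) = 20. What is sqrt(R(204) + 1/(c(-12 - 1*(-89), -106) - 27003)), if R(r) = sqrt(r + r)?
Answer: sqrt(-223 + 12034418*sqrt(102))/2453 ≈ 4.4943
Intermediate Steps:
R(r) = sqrt(2)*sqrt(r) (R(r) = sqrt(2*r) = sqrt(2)*sqrt(r))
sqrt(R(204) + 1/(c(-12 - 1*(-89), -106) - 27003)) = sqrt(sqrt(2)*sqrt(204) + 1/(20 - 27003)) = sqrt(sqrt(2)*(2*sqrt(51)) + 1/(-26983)) = sqrt(2*sqrt(102) - 1/26983) = sqrt(-1/26983 + 2*sqrt(102))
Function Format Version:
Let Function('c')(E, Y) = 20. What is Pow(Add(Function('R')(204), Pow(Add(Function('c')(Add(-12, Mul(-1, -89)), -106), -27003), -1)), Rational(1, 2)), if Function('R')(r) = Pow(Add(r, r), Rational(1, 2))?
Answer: Mul(Rational(1, 2453), Pow(Add(-223, Mul(12034418, Pow(102, Rational(1, 2)))), Rational(1, 2))) ≈ 4.4943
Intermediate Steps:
Function('R')(r) = Mul(Pow(2, Rational(1, 2)), Pow(r, Rational(1, 2))) (Function('R')(r) = Pow(Mul(2, r), Rational(1, 2)) = Mul(Pow(2, Rational(1, 2)), Pow(r, Rational(1, 2))))
Pow(Add(Function('R')(204), Pow(Add(Function('c')(Add(-12, Mul(-1, -89)), -106), -27003), -1)), Rational(1, 2)) = Pow(Add(Mul(Pow(2, Rational(1, 2)), Pow(204, Rational(1, 2))), Pow(Add(20, -27003), -1)), Rational(1, 2)) = Pow(Add(Mul(Pow(2, Rational(1, 2)), Mul(2, Pow(51, Rational(1, 2)))), Pow(-26983, -1)), Rational(1, 2)) = Pow(Add(Mul(2, Pow(102, Rational(1, 2))), Rational(-1, 26983)), Rational(1, 2)) = Pow(Add(Rational(-1, 26983), Mul(2, Pow(102, Rational(1, 2)))), Rational(1, 2))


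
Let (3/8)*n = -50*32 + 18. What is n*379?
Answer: -4796624/3 ≈ -1.5989e+6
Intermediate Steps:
n = -12656/3 (n = 8*(-50*32 + 18)/3 = 8*(-1600 + 18)/3 = (8/3)*(-1582) = -12656/3 ≈ -4218.7)
n*379 = -12656/3*379 = -4796624/3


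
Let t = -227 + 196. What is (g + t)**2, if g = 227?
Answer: 38416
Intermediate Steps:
t = -31
(g + t)**2 = (227 - 31)**2 = 196**2 = 38416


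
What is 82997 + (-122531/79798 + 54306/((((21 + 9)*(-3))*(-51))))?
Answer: 99357242923/1196970 ≈ 83007.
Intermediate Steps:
82997 + (-122531/79798 + 54306/((((21 + 9)*(-3))*(-51)))) = 82997 + (-122531*1/79798 + 54306/(((30*(-3))*(-51)))) = 82997 + (-122531/79798 + 54306/((-90*(-51)))) = 82997 + (-122531/79798 + 54306/4590) = 82997 + (-122531/79798 + 54306*(1/4590)) = 82997 + (-122531/79798 + 3017/255) = 82997 + 12323833/1196970 = 99357242923/1196970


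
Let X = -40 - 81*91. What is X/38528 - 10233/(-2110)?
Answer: 189309907/40647040 ≈ 4.6574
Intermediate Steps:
X = -7411 (X = -40 - 7371 = -7411)
X/38528 - 10233/(-2110) = -7411/38528 - 10233/(-2110) = -7411*1/38528 - 10233*(-1/2110) = -7411/38528 + 10233/2110 = 189309907/40647040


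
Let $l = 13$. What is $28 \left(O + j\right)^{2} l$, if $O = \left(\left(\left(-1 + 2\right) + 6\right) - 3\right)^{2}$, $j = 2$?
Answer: $117936$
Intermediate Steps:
$O = 16$ ($O = \left(\left(1 + 6\right) - 3\right)^{2} = \left(7 - 3\right)^{2} = 4^{2} = 16$)
$28 \left(O + j\right)^{2} l = 28 \left(16 + 2\right)^{2} \cdot 13 = 28 \cdot 18^{2} \cdot 13 = 28 \cdot 324 \cdot 13 = 9072 \cdot 13 = 117936$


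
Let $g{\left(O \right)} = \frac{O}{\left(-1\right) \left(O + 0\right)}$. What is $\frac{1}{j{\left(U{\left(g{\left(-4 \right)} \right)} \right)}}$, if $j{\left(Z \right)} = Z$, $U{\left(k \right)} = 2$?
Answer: $\frac{1}{2} \approx 0.5$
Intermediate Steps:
$g{\left(O \right)} = -1$ ($g{\left(O \right)} = \frac{O}{\left(-1\right) O} = O \left(- \frac{1}{O}\right) = -1$)
$\frac{1}{j{\left(U{\left(g{\left(-4 \right)} \right)} \right)}} = \frac{1}{2}$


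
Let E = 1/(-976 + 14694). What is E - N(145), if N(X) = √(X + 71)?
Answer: 1/13718 - 6*√6 ≈ -14.697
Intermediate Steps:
N(X) = √(71 + X)
E = 1/13718 ≈ 7.2897e-5
E - N(145) = 1/13718 - √(71 + 145) = 1/13718 - √216 = 1/13718 - 6*√6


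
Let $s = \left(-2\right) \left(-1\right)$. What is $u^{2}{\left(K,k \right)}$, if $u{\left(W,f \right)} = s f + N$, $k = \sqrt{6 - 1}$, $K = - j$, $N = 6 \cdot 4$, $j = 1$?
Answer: $596 + 96 \sqrt{5} \approx 810.66$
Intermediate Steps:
$N = 24$
$K = -1$ ($K = \left(-1\right) 1 = -1$)
$s = 2$
$k = \sqrt{5} \approx 2.2361$
$u{\left(W,f \right)} = 24 + 2 f$ ($u{\left(W,f \right)} = 2 f + 24 = 24 + 2 f$)
$u^{2}{\left(K,k \right)} = \left(24 + 2 \sqrt{5}\right)^{2}$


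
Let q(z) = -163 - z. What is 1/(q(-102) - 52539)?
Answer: -1/52600 ≈ -1.9011e-5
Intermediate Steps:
1/(q(-102) - 52539) = 1/((-163 - 1*(-102)) - 52539) = 1/((-163 + 102) - 52539) = 1/(-61 - 52539) = 1/(-52600) = -1/52600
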